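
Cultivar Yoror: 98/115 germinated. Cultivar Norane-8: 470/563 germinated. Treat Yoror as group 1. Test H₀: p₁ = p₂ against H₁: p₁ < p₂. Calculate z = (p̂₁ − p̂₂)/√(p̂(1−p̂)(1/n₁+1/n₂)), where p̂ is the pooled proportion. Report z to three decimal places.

p̂₁ = 98/115 ≈ 0.85217, p̂₂ = 470/563 ≈ 0.83481.
Pooled p̂ = (98+470)/(115+563) = 568/678 = 0.83776.
SE = √(p̂(1−p̂)(1/n₁+1/n₂)) = √(0.83776·0.16224·0.0104719) = √(0.00142333) = 0.03773.
z = (0.85217 − 0.83481)/0.03773 = 0.01736/0.03773 = 0.460.
p-value = P(Z < 0.460) ≈ 0.6773.

z = 0.460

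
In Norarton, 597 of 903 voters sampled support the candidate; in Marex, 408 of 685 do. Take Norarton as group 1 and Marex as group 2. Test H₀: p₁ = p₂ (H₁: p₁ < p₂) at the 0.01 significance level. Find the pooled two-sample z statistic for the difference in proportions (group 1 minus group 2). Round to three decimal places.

p̂₁ = 597/903 ≈ 0.661130, p̂₂ = 408/685 ≈ 0.595620.
Pooled p̂ = (597+408)/(903+685) = 1005/1588 = 0.632872.
SE = √(0.232345 × 0.00256727) = 0.024423.
z = (0.661130 − 0.595620)/0.024423 = 0.065510/0.024423 = 2.682.
p-value = P(Z < 2.682) ≈ 0.9963. With α = 0.01, fail to reject H₀.

z = 2.682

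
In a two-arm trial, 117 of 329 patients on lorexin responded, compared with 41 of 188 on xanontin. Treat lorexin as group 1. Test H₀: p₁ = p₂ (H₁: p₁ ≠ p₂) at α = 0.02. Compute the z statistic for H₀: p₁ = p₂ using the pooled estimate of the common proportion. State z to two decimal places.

p̂₁ = 117/329 ≈ 0.3556, p̂₂ = 41/188 ≈ 0.2181.
Pooled p̂ = (117+41)/(329+188) = 158/517 = 0.3056.
SE = √(0.212212 × 0.00835866) = 0.0421.
z = (0.3556 − 0.2181)/0.0421 = 0.1375/0.0421 = 3.27.
p-value = 2·P(Z > 3.266) ≈ 0.0011. With α = 0.02, reject H₀.

z = 3.27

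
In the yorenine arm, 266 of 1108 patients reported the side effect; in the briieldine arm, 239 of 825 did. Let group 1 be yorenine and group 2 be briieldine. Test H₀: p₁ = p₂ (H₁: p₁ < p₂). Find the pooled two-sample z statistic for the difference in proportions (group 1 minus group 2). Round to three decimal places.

p̂₁ = 266/1108 ≈ 0.240072, p̂₂ = 239/825 ≈ 0.289697.
Pooled p̂ = (266+239)/(1108+825) = 505/1933 = 0.261252.
SE = √(0.192999 × 0.00211465) = 0.020202.
z = (0.240072 − 0.289697)/0.020202 = -0.049625/0.020202 = -2.456.
p-value = P(Z < -2.456) ≈ 0.0070.

z = -2.456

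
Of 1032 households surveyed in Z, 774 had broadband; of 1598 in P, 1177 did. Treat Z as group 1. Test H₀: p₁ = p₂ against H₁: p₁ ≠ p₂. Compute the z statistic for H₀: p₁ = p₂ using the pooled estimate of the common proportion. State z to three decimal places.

p̂₁ = 774/1032 = 0.750000, p̂₂ = 1177/1598 = 0.736546.
Pooled p̂ = (774+1177)/(1032+1598) = 1951/2630 = 0.741825.
SE = √(0.191521 × 0.00159477) = 0.017477.
z = (0.750000 − 0.736546)/0.017477 = 0.013454/0.017477 = 0.770.

z = 0.770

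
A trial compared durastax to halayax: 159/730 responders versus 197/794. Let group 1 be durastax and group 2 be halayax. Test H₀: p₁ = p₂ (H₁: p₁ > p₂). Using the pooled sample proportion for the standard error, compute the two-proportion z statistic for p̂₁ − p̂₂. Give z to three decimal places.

z = -1.397

p̂₁ = 159/730 ≈ 0.217808, p̂₂ = 197/794 ≈ 0.248111.
Pooled p̂ = (159+197)/(730+794) = 356/1524 = 0.233596.
SE = √(0.179029 × 0.00262931) = 0.021696.
z = (0.217808 − 0.248111)/0.021696 = -0.030303/0.021696 = -1.397.
p-value = P(Z > -1.397) ≈ 0.9187.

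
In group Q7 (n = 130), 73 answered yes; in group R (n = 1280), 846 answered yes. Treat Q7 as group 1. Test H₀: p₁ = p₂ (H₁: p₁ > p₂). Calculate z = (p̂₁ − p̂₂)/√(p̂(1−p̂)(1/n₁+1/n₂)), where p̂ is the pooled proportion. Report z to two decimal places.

z = -2.27

p̂₁ = 73/130 ≈ 0.56154, p̂₂ = 846/1280 ≈ 0.66094.
Pooled p̂ = (73+846)/(130+1280) = 919/1410 = 0.65177.
SE = √(0.226965 × 0.00847356) = 0.04385.
z = (0.56154 − 0.66094)/0.04385 = -0.09940/0.04385 = -2.27.
p-value = P(Z > -2.267) ≈ 0.9883.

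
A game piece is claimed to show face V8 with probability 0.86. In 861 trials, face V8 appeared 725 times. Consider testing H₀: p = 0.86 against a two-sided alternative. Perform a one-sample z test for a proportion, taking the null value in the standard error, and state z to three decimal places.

z = -1.518

p̂ = 725/861 = 0.84204.
Standard error under H₀: √(0.86×0.14/861) = 0.01183.
z = (0.84204 − 0.86)/0.01183 = -0.01796/0.01183 = -1.518.
p-value = 2·P(Z > 1.518) ≈ 0.1289.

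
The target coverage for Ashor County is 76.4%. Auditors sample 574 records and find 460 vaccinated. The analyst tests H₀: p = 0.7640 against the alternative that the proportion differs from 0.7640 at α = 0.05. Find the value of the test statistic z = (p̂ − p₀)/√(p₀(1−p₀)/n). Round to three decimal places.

z = 2.110

p̂ = 460/574 = 0.80139.
Standard error under H₀: √(0.764×0.236/574) = 0.01772.
z = (0.80139 − 0.764)/0.01772 = 0.03739/0.01772 = 2.110.
p-value = 2·P(Z > 2.110) ≈ 0.0349; since p < α = 0.05, reject H₀.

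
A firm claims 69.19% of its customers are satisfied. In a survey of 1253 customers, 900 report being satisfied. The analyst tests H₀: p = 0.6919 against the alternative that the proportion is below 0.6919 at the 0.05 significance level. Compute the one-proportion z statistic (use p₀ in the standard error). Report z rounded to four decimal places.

p̂ = 900/1253 ≈ 0.718276.
Under H₀, SE = √(0.6919·0.3081/1253) = √(0.000170131) = 0.013043.
z = (0.718276 − 0.6919)/0.013043 = 0.026376/0.013043 = 2.0222.
p-value = P(Z < 2.022) ≈ 0.9784. With α = 0.05, fail to reject H₀.

z = 2.0222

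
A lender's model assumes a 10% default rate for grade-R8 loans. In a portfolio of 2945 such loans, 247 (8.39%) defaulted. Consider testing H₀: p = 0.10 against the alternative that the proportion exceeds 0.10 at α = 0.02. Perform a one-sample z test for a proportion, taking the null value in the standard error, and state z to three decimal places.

z = -2.918

p̂ = 247/2945 = 0.083871.
SE = √(p₀(1−p₀)/n) = √(0.09/2945) = 0.005528.
z = (0.083871 − 0.1)/0.005528 = -0.016129/0.005528 = -2.918.
p-value = P(Z > -2.918) ≈ 0.9982; since p > α = 0.02, fail to reject H₀.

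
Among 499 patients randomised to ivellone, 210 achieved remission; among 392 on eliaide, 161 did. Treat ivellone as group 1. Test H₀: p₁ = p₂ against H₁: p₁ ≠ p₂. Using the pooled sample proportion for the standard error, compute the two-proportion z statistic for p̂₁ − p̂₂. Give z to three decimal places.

p̂₁ = 210/499 = 0.42084, p̂₂ = 161/392 = 0.41071.
Pooled p̂ = (210+161)/(499+392) = 371/891 = 0.41639.
SE = √(0.243009 × 0.00455503) = 0.03327.
z = (0.42084 − 0.41071)/0.03327 = 0.01013/0.03327 = 0.304.

z = 0.304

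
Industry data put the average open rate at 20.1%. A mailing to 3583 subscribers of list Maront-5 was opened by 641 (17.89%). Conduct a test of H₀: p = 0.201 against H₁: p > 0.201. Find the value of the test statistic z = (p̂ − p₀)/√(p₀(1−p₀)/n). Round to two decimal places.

z = -3.30

p̂ = 641/3583 ≈ 0.1789.
Standard error under H₀: √(0.201×0.799/3583) = 0.0067.
z = (0.1789 − 0.201)/0.0067 = -0.0221/0.0067 = -3.30.
p-value = P(Z > -3.301) ≈ 0.9995.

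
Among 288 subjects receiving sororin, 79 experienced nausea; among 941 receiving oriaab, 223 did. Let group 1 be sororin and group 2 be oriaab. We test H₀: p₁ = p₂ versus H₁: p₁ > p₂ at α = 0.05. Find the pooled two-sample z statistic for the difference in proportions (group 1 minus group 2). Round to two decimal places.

p̂₁ = 79/288 = 0.2743, p̂₂ = 223/941 = 0.2370.
Pooled p̂ = (79+223)/(288+941) = 302/1229 = 0.2457.
SE = √(0.185346 × 0.00453492) = 0.0290.
z = (0.2743 − 0.2370)/0.0290 = 0.0373/0.0290 = 1.29.
p-value = P(Z > 1.287) ≈ 0.0990, so at α = 0.05 we fail to reject H₀.

z = 1.29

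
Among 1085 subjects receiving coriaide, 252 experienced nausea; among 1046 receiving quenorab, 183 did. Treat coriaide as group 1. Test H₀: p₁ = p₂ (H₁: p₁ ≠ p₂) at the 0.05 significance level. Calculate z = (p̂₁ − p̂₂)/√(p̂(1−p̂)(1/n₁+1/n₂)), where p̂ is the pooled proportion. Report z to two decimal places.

p̂₁ = 252/1085 = 0.23226, p̂₂ = 183/1046 = 0.17495.
Pooled p̂ = (252+183)/(1085+1046) = 435/2131 = 0.20413.
SE = √(p̂(1−p̂)(1/n₁+1/n₂)) = √(0.20413·0.79587·0.00187768) = √(0.000305049) = 0.01747.
z = (0.23226 − 0.17495)/0.01747 = 0.05731/0.01747 = 3.28.
p-value = 2·P(Z > 3.281) ≈ 0.0010, so at α = 0.05 we reject H₀.

z = 3.28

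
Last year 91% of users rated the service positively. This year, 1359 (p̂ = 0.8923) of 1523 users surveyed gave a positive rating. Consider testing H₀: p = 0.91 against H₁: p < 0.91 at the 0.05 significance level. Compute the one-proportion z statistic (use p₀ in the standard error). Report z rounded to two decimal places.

z = -2.41

p̂ = 1359/1523 = 0.89232.
Under H₀, SE = √(0.91·0.09/1523) = √(5.37754e-05) = 0.00733.
z = (0.89232 − 0.91)/0.00733 = -0.01768/0.00733 = -2.41.
p-value = P(Z < -2.411) ≈ 0.0079. With α = 0.05, reject H₀.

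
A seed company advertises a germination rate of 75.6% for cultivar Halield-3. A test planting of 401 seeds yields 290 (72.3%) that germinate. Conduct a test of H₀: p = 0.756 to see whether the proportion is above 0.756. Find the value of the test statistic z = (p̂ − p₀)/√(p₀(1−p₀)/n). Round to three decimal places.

p̂ = 290/401 ≈ 0.72319.
Under H₀, SE = √(0.756·0.244/401) = √(0.00046001) = 0.02145.
z = (0.72319 − 0.756)/0.02145 = -0.03281/0.02145 = -1.530.

z = -1.530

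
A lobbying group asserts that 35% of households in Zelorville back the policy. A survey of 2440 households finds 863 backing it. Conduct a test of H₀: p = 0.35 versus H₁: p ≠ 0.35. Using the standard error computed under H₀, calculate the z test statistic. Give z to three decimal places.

z = 0.382

p̂ = 863/2440 ≈ 0.35369.
Under H₀, SE = √(0.35·0.65/2440) = √(9.32377e-05) = 0.00966.
z = (0.35369 − 0.35)/0.00966 = 0.00369/0.00966 = 0.382.
p-value = 2·P(Z > 0.382) ≈ 0.7025.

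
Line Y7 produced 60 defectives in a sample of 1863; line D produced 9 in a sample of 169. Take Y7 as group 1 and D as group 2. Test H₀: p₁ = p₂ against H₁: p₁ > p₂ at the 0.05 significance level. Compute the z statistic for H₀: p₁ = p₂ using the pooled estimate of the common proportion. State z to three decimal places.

p̂₁ = 60/1863 ≈ 0.032206, p̂₂ = 9/169 ≈ 0.053254.
Pooled p̂ = (60+9)/(1863+169) = 69/2032 = 0.033957.
SE = √(0.0328036 × 0.00645393) = 0.014550.
z = (0.032206 − 0.053254)/0.014550 = -0.021048/0.014550 = -1.447.
p-value = P(Z > -1.447) ≈ 0.9260; since p > α = 0.05, fail to reject H₀.

z = -1.447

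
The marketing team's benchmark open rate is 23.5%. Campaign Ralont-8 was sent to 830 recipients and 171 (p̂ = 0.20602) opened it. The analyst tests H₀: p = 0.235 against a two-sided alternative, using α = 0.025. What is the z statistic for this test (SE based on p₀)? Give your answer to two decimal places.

p̂ = 171/830 ≈ 0.2060.
Under H₀, SE = √(0.235·0.765/830) = √(0.000216596) = 0.0147.
z = (0.2060 − 0.235)/0.0147 = -0.0290/0.0147 = -1.97.
Two-sided p-value ≈ 2·Φ(−1.969) = 0.0490, so at α = 0.025 we fail to reject H₀.

z = -1.97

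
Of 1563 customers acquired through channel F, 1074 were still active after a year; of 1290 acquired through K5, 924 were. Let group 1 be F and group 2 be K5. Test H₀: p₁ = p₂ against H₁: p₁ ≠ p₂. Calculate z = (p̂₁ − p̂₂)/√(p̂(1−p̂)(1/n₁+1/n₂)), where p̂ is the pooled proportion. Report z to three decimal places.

p̂₁ = 1074/1563 ≈ 0.68714, p̂₂ = 924/1290 ≈ 0.71628.
Pooled p̂ = (1074+924)/(1563+1290) = 1998/2853 = 0.70032.
SE = √(p̂(1−p̂)(1/n₁+1/n₂)) = √(0.70032·0.29968·0.00141499) = √(0.000296969) = 0.01723.
z = (0.68714 − 0.71628)/0.01723 = -0.02914/0.01723 = -1.691.
Two-sided p-value ≈ 2·Φ(−1.691) = 0.0909.

z = -1.691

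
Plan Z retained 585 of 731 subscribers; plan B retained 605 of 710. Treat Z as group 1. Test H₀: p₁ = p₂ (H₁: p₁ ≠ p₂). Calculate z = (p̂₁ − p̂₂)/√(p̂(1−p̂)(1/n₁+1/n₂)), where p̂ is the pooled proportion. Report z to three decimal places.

z = -2.594

p̂₁ = 585/731 ≈ 0.800274, p̂₂ = 605/710 ≈ 0.852113.
Pooled p̂ = (585+605)/(731+710) = 1190/1441 = 0.825815.
SE = √(0.143844 × 0.00277644) = 0.019984.
z = (0.800274 − 0.852113)/0.019984 = -0.051839/0.019984 = -2.594.
p-value = 2·P(Z > 2.594) ≈ 0.0095.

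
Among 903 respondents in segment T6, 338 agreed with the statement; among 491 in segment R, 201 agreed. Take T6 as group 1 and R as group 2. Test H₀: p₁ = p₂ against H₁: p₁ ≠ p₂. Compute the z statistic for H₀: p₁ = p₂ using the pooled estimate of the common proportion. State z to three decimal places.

z = -1.284

p̂₁ = 338/903 ≈ 0.37431, p̂₂ = 201/491 ≈ 0.40937.
Pooled p̂ = (338+201)/(903+491) = 539/1394 = 0.38666.
SE = √(0.237153 × 0.00314408) = 0.02731.
z = (0.37431 − 0.40937)/0.02731 = -0.03506/0.02731 = -1.284.
Two-sided p-value ≈ 2·Φ(−1.284) = 0.1991.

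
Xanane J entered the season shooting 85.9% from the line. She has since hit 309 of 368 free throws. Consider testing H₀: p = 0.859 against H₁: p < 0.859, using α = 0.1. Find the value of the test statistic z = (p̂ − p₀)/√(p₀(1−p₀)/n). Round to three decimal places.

p̂ = 309/368 = 0.839674.
Under H₀, SE = √(0.859·0.141/368) = √(0.000329128) = 0.018142.
z = (0.839674 − 0.859)/0.018142 = -0.019326/0.018142 = -1.065.
p-value = P(Z < -1.065) ≈ 0.1434. With α = 0.1, fail to reject H₀.

z = -1.065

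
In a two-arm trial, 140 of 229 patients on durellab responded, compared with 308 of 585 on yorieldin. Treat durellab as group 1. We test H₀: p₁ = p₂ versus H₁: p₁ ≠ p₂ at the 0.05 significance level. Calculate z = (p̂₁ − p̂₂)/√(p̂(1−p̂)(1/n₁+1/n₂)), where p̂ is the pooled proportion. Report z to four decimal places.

z = 2.1884

p̂₁ = 140/229 ≈ 0.611354, p̂₂ = 308/585 ≈ 0.526496.
Pooled p̂ = (140+308)/(229+585) = 448/814 = 0.550369.
SE = √(0.247463 × 0.00607621) = 0.038777.
z = (0.611354 − 0.526496)/0.038777 = 0.084858/0.038777 = 2.1884.
Two-sided p-value ≈ 2·Φ(−2.188) = 0.0286. With α = 0.05, reject H₀.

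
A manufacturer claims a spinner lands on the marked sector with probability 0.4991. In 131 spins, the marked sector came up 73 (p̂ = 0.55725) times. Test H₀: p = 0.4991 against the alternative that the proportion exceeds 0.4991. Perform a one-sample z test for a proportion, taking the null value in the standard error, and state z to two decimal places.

z = 1.33

p̂ = 73/131 = 0.5573.
SE = √(p₀(1−p₀)/n) = √(0.25/131) = 0.0437.
z = (0.5573 − 0.4991)/0.0437 = 0.0582/0.0437 = 1.33.
p-value = P(Z > 1.331) ≈ 0.0916.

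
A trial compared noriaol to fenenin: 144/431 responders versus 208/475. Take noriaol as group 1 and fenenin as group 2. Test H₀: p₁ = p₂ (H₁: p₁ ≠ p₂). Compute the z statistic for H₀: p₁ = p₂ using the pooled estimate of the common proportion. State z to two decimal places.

p̂₁ = 144/431 ≈ 0.3341, p̂₂ = 208/475 ≈ 0.4379.
Pooled p̂ = (144+208)/(431+475) = 352/906 = 0.3885.
SE = √(p̂(1−p̂)(1/n₁+1/n₂)) = √(0.3885·0.6115·0.00442545) = √(0.00105136) = 0.0324.
z = (0.3341 − 0.4379)/0.0324 = -0.1038/0.0324 = -3.20.
p-value = 2·P(Z > 3.201) ≈ 0.0014.

z = -3.20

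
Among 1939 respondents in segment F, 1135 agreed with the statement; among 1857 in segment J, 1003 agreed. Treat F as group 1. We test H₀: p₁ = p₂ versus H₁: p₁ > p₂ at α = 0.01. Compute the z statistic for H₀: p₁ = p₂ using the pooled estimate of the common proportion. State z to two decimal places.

p̂₁ = 1135/1939 = 0.5854, p̂₂ = 1003/1857 = 0.5401.
Pooled p̂ = (1135+1003)/(1939+1857) = 2138/3796 = 0.5632.
SE = √(0.246003 × 0.00105423) = 0.0161.
z = (0.5854 − 0.5401)/0.0161 = 0.0453/0.0161 = 2.81.
p-value = P(Z > 2.809) ≈ 0.0025, so at α = 0.01 we reject H₀.

z = 2.81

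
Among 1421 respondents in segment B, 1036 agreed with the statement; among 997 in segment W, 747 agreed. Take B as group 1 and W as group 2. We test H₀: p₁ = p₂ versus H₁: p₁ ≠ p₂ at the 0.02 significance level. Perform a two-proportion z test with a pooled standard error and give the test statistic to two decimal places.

z = -1.11

p̂₁ = 1036/1421 ≈ 0.72906, p̂₂ = 747/997 ≈ 0.74925.
Pooled p̂ = (1036+747)/(1421+997) = 1783/2418 = 0.73739.
SE = √(0.193648 × 0.00170674) = 0.01818.
z = (0.72906 − 0.74925)/0.01818 = -0.02019/0.01818 = -1.11.
Two-sided p-value ≈ 2·Φ(−1.110) = 0.2669; since p > α = 0.02, fail to reject H₀.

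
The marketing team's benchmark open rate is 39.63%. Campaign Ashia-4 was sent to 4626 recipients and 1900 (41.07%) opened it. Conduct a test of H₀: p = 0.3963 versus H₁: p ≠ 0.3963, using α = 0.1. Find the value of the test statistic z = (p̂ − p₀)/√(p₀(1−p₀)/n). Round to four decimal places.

p̂ = 1900/4626 = 0.4107220.
SE = √(p₀(1−p₀)/n) = √(0.23925/4626) = 0.0071915.
z = (0.4107220 − 0.3963)/0.0071915 = 0.0144220/0.0071915 = 2.0054.
Two-sided p-value ≈ 2·Φ(−2.005) = 0.0449, so at α = 0.1 we reject H₀.

z = 2.0054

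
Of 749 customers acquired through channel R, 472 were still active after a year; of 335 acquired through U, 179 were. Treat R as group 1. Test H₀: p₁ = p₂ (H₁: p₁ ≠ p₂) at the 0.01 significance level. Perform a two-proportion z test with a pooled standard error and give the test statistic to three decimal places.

p̂₁ = 472/749 = 0.63017, p̂₂ = 179/335 = 0.53433.
Pooled p̂ = (472+179)/(749+335) = 651/1084 = 0.60055.
SE = √(p̂(1−p̂)(1/n₁+1/n₂)) = √(0.60055·0.39945·0.00432019) = √(0.00103637) = 0.03219.
z = (0.63017 − 0.53433)/0.03219 = 0.09584/0.03219 = 2.977.
p-value = 2·P(Z > 2.977) ≈ 0.0029, so at α = 0.01 we reject H₀.

z = 2.977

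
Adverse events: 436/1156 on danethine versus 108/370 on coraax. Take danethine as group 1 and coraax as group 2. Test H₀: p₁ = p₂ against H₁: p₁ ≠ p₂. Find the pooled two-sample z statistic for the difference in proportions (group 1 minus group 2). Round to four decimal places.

p̂₁ = 436/1156 ≈ 0.377163, p̂₂ = 108/370 ≈ 0.291892.
Pooled p̂ = (436+108)/(1156+370) = 544/1526 = 0.356488.
SE = √(p̂(1−p̂)(1/n₁+1/n₂)) = √(0.356488·0.643512·0.00356775) = √(0.000818458) = 0.028609.
z = (0.377163 − 0.291892)/0.028609 = 0.085271/0.028609 = 2.9806.

z = 2.9806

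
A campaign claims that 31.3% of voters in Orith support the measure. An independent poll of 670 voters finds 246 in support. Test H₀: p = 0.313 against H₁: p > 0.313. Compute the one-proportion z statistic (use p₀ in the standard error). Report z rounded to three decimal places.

z = 3.023

p̂ = 246/670 ≈ 0.367164.
SE = √(p₀(1−p₀)/n) = √(0.21503/670) = 0.017915.
z = (0.367164 − 0.313)/0.017915 = 0.054164/0.017915 = 3.023.
p-value = P(Z > 3.023) ≈ 0.0012.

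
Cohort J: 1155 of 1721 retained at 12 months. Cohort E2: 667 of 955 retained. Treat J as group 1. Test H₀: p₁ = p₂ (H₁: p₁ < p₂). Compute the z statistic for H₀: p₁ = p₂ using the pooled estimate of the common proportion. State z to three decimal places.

z = -1.452

p̂₁ = 1155/1721 = 0.67112, p̂₂ = 667/955 = 0.69843.
Pooled p̂ = (1155+667)/(1721+955) = 1822/2676 = 0.68087.
SE = √(p̂(1−p̂)(1/n₁+1/n₂)) = √(0.68087·0.31913·0.00162818) = √(0.000353782) = 0.01881.
z = (0.67112 − 0.69843)/0.01881 = -0.02731/0.01881 = -1.452.
p-value = P(Z < -1.452) ≈ 0.0733.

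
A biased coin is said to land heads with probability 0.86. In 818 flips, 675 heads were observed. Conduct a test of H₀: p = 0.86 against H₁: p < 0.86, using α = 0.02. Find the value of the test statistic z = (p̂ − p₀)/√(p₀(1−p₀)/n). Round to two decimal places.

p̂ = 675/818 ≈ 0.82518.
SE = √(p₀(1−p₀)/n) = √(0.1204/818) = 0.01213.
z = (0.82518 − 0.86)/0.01213 = -0.03482/0.01213 = -2.87.
p-value = P(Z < -2.870) ≈ 0.0021, so at α = 0.02 we reject H₀.

z = -2.87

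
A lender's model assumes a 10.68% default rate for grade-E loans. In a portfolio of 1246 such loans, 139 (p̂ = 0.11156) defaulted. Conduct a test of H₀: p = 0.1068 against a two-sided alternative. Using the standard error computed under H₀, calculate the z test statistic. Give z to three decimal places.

z = 0.544

p̂ = 139/1246 ≈ 0.11156.
Under H₀, SE = √(0.1068·0.8932/1246) = √(7.656e-05) = 0.00875.
z = (0.11156 − 0.1068)/0.00875 = 0.00476/0.00875 = 0.544.
Two-sided p-value ≈ 2·Φ(−0.544) = 0.5867.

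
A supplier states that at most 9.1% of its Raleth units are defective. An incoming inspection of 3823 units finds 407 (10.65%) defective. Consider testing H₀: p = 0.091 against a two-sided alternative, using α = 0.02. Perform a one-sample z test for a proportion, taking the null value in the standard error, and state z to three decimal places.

p̂ = 407/3823 = 0.106461.
SE = √(p₀(1−p₀)/n) = √(0.082719/3823) = 0.004652.
z = (0.106461 − 0.091)/0.004652 = 0.015461/0.004652 = 3.324.
Two-sided p-value ≈ 2·Φ(−3.324) = 0.0009; since p < α = 0.02, reject H₀.

z = 3.324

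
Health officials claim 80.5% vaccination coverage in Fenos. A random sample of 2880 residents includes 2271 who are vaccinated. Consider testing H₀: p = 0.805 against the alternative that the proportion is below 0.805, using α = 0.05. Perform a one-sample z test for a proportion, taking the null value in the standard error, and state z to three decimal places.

p̂ = 2271/2880 = 0.788542.
SE = √(p₀(1−p₀)/n) = √(0.15697/2880) = 0.007383.
z = (0.788542 − 0.805)/0.007383 = -0.016458/0.007383 = -2.229.
p-value = P(Z < -2.229) ≈ 0.0129, so at α = 0.05 we reject H₀.

z = -2.229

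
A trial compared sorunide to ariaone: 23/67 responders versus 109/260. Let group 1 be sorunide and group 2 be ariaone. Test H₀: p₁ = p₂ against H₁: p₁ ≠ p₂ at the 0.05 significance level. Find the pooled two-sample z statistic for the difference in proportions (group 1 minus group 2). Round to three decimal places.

p̂₁ = 23/67 ≈ 0.34328, p̂₂ = 109/260 ≈ 0.41923.
Pooled p̂ = (23+109)/(67+260) = 132/327 = 0.40367.
SE = √(p̂(1−p̂)(1/n₁+1/n₂)) = √(0.40367·0.59633·0.0187715) = √(0.00451869) = 0.06722.
z = (0.34328 − 0.41923)/0.06722 = -0.07595/0.06722 = -1.130.
p-value = 2·P(Z > 1.130) ≈ 0.2586. With α = 0.05, fail to reject H₀.

z = -1.130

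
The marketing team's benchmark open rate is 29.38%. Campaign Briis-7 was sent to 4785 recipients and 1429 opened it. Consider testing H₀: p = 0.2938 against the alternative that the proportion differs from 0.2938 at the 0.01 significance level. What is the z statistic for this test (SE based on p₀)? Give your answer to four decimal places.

p̂ = 1429/4785 = 0.298642.
Standard error under H₀: √(0.2938×0.7062/4785) = 0.006585.
z = (0.298642 − 0.2938)/0.006585 = 0.004842/0.006585 = 0.7353.
p-value = 2·P(Z > 0.735) ≈ 0.4622, so at α = 0.01 we fail to reject H₀.

z = 0.7353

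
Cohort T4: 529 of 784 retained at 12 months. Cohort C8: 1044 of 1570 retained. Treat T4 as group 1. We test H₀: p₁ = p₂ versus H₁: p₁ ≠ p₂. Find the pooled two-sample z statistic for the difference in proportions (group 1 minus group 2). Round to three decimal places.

p̂₁ = 529/784 = 0.67474, p̂₂ = 1044/1570 = 0.66497.
Pooled p̂ = (529+1044)/(784+1570) = 1573/2354 = 0.66822.
SE = √(p̂(1−p̂)(1/n₁+1/n₂)) = √(0.66822·0.33178·0.00191245) = √(0.000423992) = 0.02059.
z = (0.67474 − 0.66497)/0.02059 = 0.00977/0.02059 = 0.475.

z = 0.475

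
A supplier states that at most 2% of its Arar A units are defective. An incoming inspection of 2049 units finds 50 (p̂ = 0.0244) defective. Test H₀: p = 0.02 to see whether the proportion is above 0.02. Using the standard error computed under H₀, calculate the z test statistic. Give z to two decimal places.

p̂ = 50/2049 = 0.0244.
Standard error under H₀: √(0.02×0.98/2049) = 0.0031.
z = (0.0244 − 0.02)/0.0031 = 0.0044/0.0031 = 1.42.
p-value = P(Z > 1.423) ≈ 0.0773.

z = 1.42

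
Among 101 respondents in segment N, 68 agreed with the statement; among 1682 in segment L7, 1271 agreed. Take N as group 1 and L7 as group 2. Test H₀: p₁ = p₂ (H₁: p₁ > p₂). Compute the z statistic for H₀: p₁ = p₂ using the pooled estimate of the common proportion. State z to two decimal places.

z = -1.86

p̂₁ = 68/101 ≈ 0.6733, p̂₂ = 1271/1682 ≈ 0.7556.
Pooled p̂ = (68+1271)/(101+1682) = 1339/1783 = 0.7510.
SE = √(0.187008 × 0.0104955) = 0.0443.
z = (0.6733 − 0.7556)/0.0443 = -0.0823/0.0443 = -1.86.
p-value = P(Z > -1.859) ≈ 0.9685.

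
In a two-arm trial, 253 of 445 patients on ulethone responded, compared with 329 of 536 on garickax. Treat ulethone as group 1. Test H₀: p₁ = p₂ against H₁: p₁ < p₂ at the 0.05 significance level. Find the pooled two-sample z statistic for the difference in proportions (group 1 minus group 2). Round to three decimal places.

z = -1.437

p̂₁ = 253/445 ≈ 0.56854, p̂₂ = 329/536 ≈ 0.61381.
Pooled p̂ = (253+329)/(445+536) = 582/981 = 0.59327.
SE = √(0.2413 × 0.00411286) = 0.03150.
z = (0.56854 − 0.61381)/0.03150 = -0.04527/0.03150 = -1.437.
p-value = P(Z < -1.437) ≈ 0.0754; since p > α = 0.05, fail to reject H₀.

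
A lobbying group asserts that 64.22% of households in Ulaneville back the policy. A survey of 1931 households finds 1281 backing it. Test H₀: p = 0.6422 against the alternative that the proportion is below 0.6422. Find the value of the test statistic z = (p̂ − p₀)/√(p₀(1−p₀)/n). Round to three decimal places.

z = 1.942

p̂ = 1281/1931 = 0.66339.
SE = √(p₀(1−p₀)/n) = √(0.22978/1931) = 0.01091.
z = (0.66339 − 0.6422)/0.01091 = 0.02119/0.01091 = 1.942.
p-value = P(Z < 1.942) ≈ 0.9739.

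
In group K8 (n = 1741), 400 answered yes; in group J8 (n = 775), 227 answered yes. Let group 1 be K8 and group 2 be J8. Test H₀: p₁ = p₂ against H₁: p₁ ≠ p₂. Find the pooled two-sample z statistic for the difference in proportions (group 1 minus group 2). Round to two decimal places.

z = -3.38

p̂₁ = 400/1741 ≈ 0.22975, p̂₂ = 227/775 ≈ 0.29290.
Pooled p̂ = (400+227)/(1741+775) = 627/2516 = 0.24921.
SE = √(0.187102 × 0.00186471) = 0.01868.
z = (0.22975 − 0.29290)/0.01868 = -0.06315/0.01868 = -3.38.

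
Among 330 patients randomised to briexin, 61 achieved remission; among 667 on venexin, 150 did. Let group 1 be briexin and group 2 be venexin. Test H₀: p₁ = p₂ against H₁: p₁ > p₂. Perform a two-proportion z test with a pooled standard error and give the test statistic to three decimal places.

p̂₁ = 61/330 = 0.184848, p̂₂ = 150/667 = 0.224888.
Pooled p̂ = (61+150)/(330+667) = 211/997 = 0.211635.
SE = √(p̂(1−p̂)(1/n₁+1/n₂)) = √(0.211635·0.788365·0.00452955) = √(0.000755736) = 0.027491.
z = (0.184848 − 0.224888)/0.027491 = -0.040040/0.027491 = -1.456.

z = -1.456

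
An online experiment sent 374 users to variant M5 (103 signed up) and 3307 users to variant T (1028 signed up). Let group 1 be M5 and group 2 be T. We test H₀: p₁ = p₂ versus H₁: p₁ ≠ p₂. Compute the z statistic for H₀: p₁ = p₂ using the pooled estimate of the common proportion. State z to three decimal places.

p̂₁ = 103/374 ≈ 0.27540, p̂₂ = 1028/3307 ≈ 0.31086.
Pooled p̂ = (103+1028)/(374+3307) = 1131/3681 = 0.30725.
SE = √(0.212849 × 0.00297619) = 0.02517.
z = (0.27540 − 0.31086)/0.02517 = -0.03546/0.02517 = -1.409.
Two-sided p-value ≈ 2·Φ(−1.409) = 0.1589.

z = -1.409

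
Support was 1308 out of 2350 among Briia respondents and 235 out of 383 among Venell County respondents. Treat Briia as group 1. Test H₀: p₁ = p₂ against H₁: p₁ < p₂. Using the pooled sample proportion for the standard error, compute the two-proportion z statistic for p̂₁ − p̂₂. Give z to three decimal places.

z = -2.086

p̂₁ = 1308/2350 ≈ 0.55660, p̂₂ = 235/383 ≈ 0.61358.
Pooled p̂ = (1308+235)/(2350+383) = 1543/2733 = 0.56458.
SE = √(0.245829 × 0.0030365) = 0.02732.
z = (0.55660 − 0.61358)/0.02732 = -0.05698/0.02732 = -2.086.
p-value = P(Z < -2.086) ≈ 0.0185.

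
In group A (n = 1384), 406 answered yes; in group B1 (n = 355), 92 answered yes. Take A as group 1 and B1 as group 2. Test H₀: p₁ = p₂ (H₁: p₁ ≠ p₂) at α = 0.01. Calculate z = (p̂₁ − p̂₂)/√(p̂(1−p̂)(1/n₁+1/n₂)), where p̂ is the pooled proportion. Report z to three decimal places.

z = 1.272

p̂₁ = 406/1384 ≈ 0.29335, p̂₂ = 92/355 ≈ 0.25915.
Pooled p̂ = (406+92)/(1384+355) = 498/1739 = 0.28637.
SE = √(p̂(1−p̂)(1/n₁+1/n₂)) = √(0.28637·0.71363·0.00353944) = √(0.000723331) = 0.02689.
z = (0.29335 − 0.25915)/0.02689 = 0.03420/0.02689 = 1.272.
Two-sided p-value ≈ 2·Φ(−1.272) = 0.2035. With α = 0.01, fail to reject H₀.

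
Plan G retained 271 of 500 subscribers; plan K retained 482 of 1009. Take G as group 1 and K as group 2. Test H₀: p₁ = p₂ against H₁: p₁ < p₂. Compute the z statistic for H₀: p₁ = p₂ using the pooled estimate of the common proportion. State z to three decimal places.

z = 2.351

p̂₁ = 271/500 = 0.54200, p̂₂ = 482/1009 = 0.47770.
Pooled p̂ = (271+482)/(500+1009) = 753/1509 = 0.49901.
SE = √(0.249999 × 0.00299108) = 0.02735.
z = (0.54200 − 0.47770)/0.02735 = 0.06430/0.02735 = 2.351.
p-value = P(Z < 2.351) ≈ 0.9906.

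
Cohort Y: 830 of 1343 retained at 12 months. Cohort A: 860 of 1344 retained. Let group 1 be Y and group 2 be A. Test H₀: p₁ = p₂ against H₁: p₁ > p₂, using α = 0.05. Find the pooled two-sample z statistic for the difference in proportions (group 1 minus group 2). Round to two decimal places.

p̂₁ = 830/1343 = 0.61802, p̂₂ = 860/1344 = 0.63988.
Pooled p̂ = (830+860)/(1343+1344) = 1690/2687 = 0.62895.
SE = √(0.233371 × 0.00148865) = 0.01864.
z = (0.61802 − 0.63988)/0.01864 = -0.02186/0.01864 = -1.17.
p-value = P(Z > -1.173) ≈ 0.8796. With α = 0.05, fail to reject H₀.

z = -1.17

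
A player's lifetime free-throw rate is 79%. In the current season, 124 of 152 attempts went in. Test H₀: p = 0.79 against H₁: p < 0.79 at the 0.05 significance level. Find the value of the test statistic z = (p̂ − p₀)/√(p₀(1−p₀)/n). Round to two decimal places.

z = 0.78

p̂ = 124/152 ≈ 0.8158.
Under H₀, SE = √(0.79·0.21/152) = √(0.00109145) = 0.0330.
z = (0.8158 − 0.79)/0.0330 = 0.0258/0.0330 = 0.78.
p-value = P(Z < 0.781) ≈ 0.7825, so at α = 0.05 we fail to reject H₀.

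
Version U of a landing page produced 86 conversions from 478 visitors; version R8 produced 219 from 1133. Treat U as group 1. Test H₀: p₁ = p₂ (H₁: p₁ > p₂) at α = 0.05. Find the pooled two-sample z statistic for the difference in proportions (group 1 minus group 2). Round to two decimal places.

p̂₁ = 86/478 = 0.1799, p̂₂ = 219/1133 = 0.1933.
Pooled p̂ = (86+219)/(478+1133) = 305/1611 = 0.1893.
SE = √(0.15348 × 0.00297466) = 0.0214.
z = (0.1799 − 0.1933)/0.0214 = -0.0134/0.0214 = -0.63.
p-value = P(Z > -0.626) ≈ 0.7343, so at α = 0.05 we fail to reject H₀.

z = -0.63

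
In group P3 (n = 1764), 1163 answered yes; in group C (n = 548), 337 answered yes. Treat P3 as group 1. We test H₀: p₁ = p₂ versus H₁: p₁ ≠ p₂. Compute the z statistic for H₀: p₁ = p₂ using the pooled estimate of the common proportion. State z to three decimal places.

p̂₁ = 1163/1764 ≈ 0.659297, p̂₂ = 337/548 ≈ 0.614964.
Pooled p̂ = (1163+337)/(1764+548) = 1500/2312 = 0.648789.
SE = √(0.227862 × 0.00239171) = 0.023345.
z = (0.659297 − 0.614964)/0.023345 = 0.044333/0.023345 = 1.899.
p-value = 2·P(Z > 1.899) ≈ 0.0576.

z = 1.899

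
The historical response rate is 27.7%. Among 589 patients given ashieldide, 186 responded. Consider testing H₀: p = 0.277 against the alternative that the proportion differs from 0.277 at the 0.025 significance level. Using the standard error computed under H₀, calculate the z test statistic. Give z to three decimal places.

p̂ = 186/589 ≈ 0.31579.
Under H₀, SE = √(0.277·0.723/589) = √(0.000340019) = 0.01844.
z = (0.31579 − 0.277)/0.01844 = 0.03879/0.01844 = 2.104.
p-value = 2·P(Z > 2.104) ≈ 0.0354; since p > α = 0.025, fail to reject H₀.

z = 2.104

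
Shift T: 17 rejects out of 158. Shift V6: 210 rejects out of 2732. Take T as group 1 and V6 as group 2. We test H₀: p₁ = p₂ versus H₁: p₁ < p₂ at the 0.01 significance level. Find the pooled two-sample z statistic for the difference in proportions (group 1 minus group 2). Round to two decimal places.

p̂₁ = 17/158 = 0.1076, p̂₂ = 210/2732 = 0.0769.
Pooled p̂ = (17+210)/(158+2732) = 227/2890 = 0.0785.
SE = √(0.0723771 × 0.00669515) = 0.0220.
z = (0.1076 − 0.0769)/0.0220 = 0.0307/0.0220 = 1.40.
p-value = P(Z < 1.396) ≈ 0.9186, so at α = 0.01 we fail to reject H₀.

z = 1.40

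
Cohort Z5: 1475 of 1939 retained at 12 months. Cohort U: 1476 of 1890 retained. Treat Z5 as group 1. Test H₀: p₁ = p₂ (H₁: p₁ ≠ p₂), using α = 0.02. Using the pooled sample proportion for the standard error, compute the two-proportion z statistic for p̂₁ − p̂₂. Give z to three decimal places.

p̂₁ = 1475/1939 = 0.76070, p̂₂ = 1476/1890 = 0.78095.
Pooled p̂ = (1475+1476)/(1939+1890) = 2951/3829 = 0.77070.
SE = √(0.176723 × 0.00104483) = 0.01359.
z = (0.76070 − 0.78095)/0.01359 = -0.02025/0.01359 = -1.490.
Two-sided p-value ≈ 2·Φ(−1.490) = 0.1361, so at α = 0.02 we fail to reject H₀.

z = -1.490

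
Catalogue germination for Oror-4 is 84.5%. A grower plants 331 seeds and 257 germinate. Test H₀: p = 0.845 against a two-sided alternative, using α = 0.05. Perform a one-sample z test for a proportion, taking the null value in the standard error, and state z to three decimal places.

p̂ = 257/331 ≈ 0.77644.
Standard error under H₀: √(0.845×0.155/331) = 0.01989.
z = (0.77644 − 0.845)/0.01989 = -0.06856/0.01989 = -3.447.
Two-sided p-value ≈ 2·Φ(−3.447) = 0.0006, so at α = 0.05 we reject H₀.

z = -3.447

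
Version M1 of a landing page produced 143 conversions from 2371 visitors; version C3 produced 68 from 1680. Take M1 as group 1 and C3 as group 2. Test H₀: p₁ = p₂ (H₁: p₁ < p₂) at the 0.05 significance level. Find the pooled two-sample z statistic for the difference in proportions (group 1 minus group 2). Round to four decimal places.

p̂₁ = 143/2371 = 0.060312, p̂₂ = 68/1680 = 0.040476.
Pooled p̂ = (143+68)/(2371+1680) = 211/4051 = 0.052086.
SE = √(p̂(1−p̂)(1/n₁+1/n₂)) = √(0.052086·0.947914·0.001017) = √(5.02124e-05) = 0.007086.
z = (0.060312 − 0.040476)/0.007086 = 0.019836/0.007086 = 2.7993.
p-value = P(Z < 2.799) ≈ 0.9974. With α = 0.05, fail to reject H₀.

z = 2.7993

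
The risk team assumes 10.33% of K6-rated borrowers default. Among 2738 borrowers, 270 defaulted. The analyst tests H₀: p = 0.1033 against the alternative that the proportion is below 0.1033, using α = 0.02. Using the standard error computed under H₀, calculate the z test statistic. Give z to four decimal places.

p̂ = 270/2738 = 0.0986121.
Standard error under H₀: √(0.1033×0.8967/2738) = 0.0058164.
z = (0.0986121 − 0.1033)/0.0058164 = -0.0046879/0.0058164 = -0.8060.
p-value = P(Z < -0.806) ≈ 0.2101. With α = 0.02, fail to reject H₀.

z = -0.8060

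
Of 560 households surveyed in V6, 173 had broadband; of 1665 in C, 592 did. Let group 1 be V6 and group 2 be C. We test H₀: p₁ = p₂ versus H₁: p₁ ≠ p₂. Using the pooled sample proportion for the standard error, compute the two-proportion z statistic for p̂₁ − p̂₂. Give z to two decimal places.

z = -2.01

p̂₁ = 173/560 ≈ 0.3089, p̂₂ = 592/1665 ≈ 0.3556.
Pooled p̂ = (173+592)/(560+1665) = 765/2225 = 0.3438.
SE = √(p̂(1−p̂)(1/n₁+1/n₂)) = √(0.3438·0.6562·0.00238631) = √(0.000538371) = 0.0232.
z = (0.3089 − 0.3556)/0.0232 = -0.0467/0.0232 = -2.01.
p-value = 2·P(Z > 2.010) ≈ 0.0445.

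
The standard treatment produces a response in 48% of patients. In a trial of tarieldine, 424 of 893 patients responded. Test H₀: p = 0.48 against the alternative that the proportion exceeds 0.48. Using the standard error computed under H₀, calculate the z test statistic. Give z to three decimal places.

z = -0.311

p̂ = 424/893 = 0.47480.
SE = √(p₀(1−p₀)/n) = √(0.2496/893) = 0.01672.
z = (0.47480 − 0.48)/0.01672 = -0.00520/0.01672 = -0.311.
p-value = P(Z > -0.311) ≈ 0.6220.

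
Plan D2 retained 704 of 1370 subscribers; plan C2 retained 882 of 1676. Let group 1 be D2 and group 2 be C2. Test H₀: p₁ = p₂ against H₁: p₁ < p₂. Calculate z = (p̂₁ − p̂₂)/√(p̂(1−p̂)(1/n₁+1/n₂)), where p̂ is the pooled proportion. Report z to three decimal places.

p̂₁ = 704/1370 = 0.513869, p̂₂ = 882/1676 = 0.526253.
Pooled p̂ = (704+882)/(1370+1676) = 1586/3046 = 0.520683.
SE = √(0.249572 × 0.00132659) = 0.018196.
z = (0.513869 − 0.526253)/0.018196 = -0.012384/0.018196 = -0.681.

z = -0.681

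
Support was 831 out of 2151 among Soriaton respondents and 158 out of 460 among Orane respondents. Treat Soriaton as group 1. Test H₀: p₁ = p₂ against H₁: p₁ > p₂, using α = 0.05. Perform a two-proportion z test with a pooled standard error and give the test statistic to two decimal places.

z = 1.72

p̂₁ = 831/2151 ≈ 0.3863, p̂₂ = 158/460 ≈ 0.3435.
Pooled p̂ = (831+158)/(2151+460) = 989/2611 = 0.3788.
SE = √(0.235306 × 0.00263881) = 0.0249.
z = (0.3863 − 0.3435)/0.0249 = 0.0428/0.0249 = 1.72.
p-value = P(Z > 1.720) ≈ 0.0427, so at α = 0.05 we reject H₀.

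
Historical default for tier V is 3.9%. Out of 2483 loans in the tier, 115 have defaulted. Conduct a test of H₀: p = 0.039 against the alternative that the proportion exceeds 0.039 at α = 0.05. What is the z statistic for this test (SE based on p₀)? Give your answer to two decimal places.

z = 1.88

p̂ = 115/2483 = 0.04631.
Under H₀, SE = √(0.039·0.961/2483) = √(1.50942e-05) = 0.00389.
z = (0.04631 − 0.039)/0.00389 = 0.00731/0.00389 = 1.88.
p-value = P(Z > 1.883) ≈ 0.0299; since p < α = 0.05, reject H₀.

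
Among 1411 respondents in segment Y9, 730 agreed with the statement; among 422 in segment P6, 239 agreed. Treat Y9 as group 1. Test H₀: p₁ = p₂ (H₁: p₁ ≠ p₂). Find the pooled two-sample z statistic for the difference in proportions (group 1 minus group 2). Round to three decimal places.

z = -1.769

p̂₁ = 730/1411 = 0.51736, p̂₂ = 239/422 = 0.56635.
Pooled p̂ = (730+239)/(1411+422) = 969/1833 = 0.52864.
SE = √(0.24918 × 0.00307839) = 0.02770.
z = (0.51736 − 0.56635)/0.02770 = -0.04899/0.02770 = -1.769.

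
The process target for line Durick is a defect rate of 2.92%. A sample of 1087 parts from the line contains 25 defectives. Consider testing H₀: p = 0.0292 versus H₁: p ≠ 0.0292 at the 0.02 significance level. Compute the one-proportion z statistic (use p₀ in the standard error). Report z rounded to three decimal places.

p̂ = 25/1087 = 0.022999.
Standard error under H₀: √(0.0292×0.9708/1087) = 0.005107.
z = (0.022999 − 0.0292)/0.005107 = -0.006201/0.005107 = -1.214.
p-value = 2·P(Z > 1.214) ≈ 0.2246, so at α = 0.02 we fail to reject H₀.

z = -1.214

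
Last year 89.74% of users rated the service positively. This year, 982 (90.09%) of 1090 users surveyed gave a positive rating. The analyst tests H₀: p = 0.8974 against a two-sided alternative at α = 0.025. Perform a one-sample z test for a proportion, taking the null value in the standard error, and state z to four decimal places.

z = 0.3827

p̂ = 982/1090 = 0.900917.
Under H₀, SE = √(0.8974·0.1026/1090) = √(8.44709e-05) = 0.009191.
z = (0.900917 − 0.8974)/0.009191 = 0.003517/0.009191 = 0.3827.
p-value = 2·P(Z > 0.383) ≈ 0.7019. With α = 0.025, fail to reject H₀.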